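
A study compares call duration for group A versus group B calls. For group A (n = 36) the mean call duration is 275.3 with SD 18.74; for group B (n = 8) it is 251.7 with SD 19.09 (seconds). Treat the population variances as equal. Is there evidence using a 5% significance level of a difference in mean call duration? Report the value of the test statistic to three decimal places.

3.212

Let group 1 = group A, group 2 = group B. H0: μ_1 = μ_2; H1: μ_1 ≠ μ_2 (two-sample pooled-variance t-test, two-sided).
s_p² = [(36−1)·18.74² + (8−1)·19.09²]/(36+8−2) = 353.394
t = (275.3 − 251.7)/√[353.394·(1/36 + 1/8)] = 3.212
df = n₁ + n₂ − 2 = 42
Two-sided p-value ≈ 0.0025
Since p ≈ 0.0025 < α = 0.05, reject H0; the evidence is statistically significant.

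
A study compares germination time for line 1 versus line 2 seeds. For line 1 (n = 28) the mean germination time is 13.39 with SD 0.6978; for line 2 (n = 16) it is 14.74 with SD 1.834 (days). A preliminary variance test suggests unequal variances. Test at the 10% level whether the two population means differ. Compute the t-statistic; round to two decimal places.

Let group 1 = line 1, group 2 = line 2. H0: μ_1 = μ_2; H1: μ_1 ≠ μ_2 (Welch's two-sample t-test, two-sided).
t = (x̄_1 − x̄_2)/√(s_1²/n_1 + s_2²/n_2) = (13.39 − 14.74)/√(0.6978²/28 + 1.834²/16) = -2.83
Welch–Satterthwaite df ≈ 17.52
Two-sided p-value ≈ 0.0113
Since p ≈ 0.0113 < α = 0.1, reject H0; the data support H1.

-2.83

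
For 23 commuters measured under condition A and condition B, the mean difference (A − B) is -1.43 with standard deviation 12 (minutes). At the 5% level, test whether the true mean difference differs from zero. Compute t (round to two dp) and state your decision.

H0: μ_d = 0; H1: μ_d ≠ 0 (paired t-test on the differences, two-sided).
t = d̄/(s_d/√n) = -1.43/(12/√23) = -0.57
df = n − 1 = 22
Two-sided p-value ≈ 0.5735
Since p ≈ 0.5735 > α = 0.05, fail to reject H0; the data do not provide sufficient evidence against H0.

t = -0.57; fail to reject H0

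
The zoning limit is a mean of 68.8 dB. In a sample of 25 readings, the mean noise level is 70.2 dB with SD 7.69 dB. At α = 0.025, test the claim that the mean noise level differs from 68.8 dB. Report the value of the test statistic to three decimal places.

0.910

H0: μ = 68.8; H1: μ ≠ 68.8 (one-sample t-test, two-sided).
t = (x̄ − μ₀)/(s/√n) = (70.2 − 68.8)/(7.69/√25) = 0.910
df = n − 1 = 24
Two-sided p-value ≈ 0.372
Since p ≈ 0.372 > α = 0.025, fail to reject H0; the data do not provide sufficient evidence against H0.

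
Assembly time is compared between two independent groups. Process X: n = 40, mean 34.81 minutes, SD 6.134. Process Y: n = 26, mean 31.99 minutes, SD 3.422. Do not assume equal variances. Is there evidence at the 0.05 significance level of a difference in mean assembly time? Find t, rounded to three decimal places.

2.391

Let group 1 = process X, group 2 = process Y. H0: μ_1 = μ_2; H1: μ_1 ≠ μ_2 (Welch's two-sample t-test, two-sided).
t = (x̄_1 − x̄_2)/√(s_1²/n_1 + s_2²/n_2) = (34.81 − 31.99)/√(6.134²/40 + 3.422²/26) = 2.391
Welch–Satterthwaite df ≈ 62.82
Two-sided p-value ≈ 0.0198
Since p ≈ 0.0198 < α = 0.05, reject H0; the evidence is statistically significant.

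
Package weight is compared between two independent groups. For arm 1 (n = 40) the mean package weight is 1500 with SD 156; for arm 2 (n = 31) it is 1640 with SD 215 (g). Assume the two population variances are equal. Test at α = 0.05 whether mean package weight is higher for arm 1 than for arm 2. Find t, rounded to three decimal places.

Let group 1 = arm 1, group 2 = arm 2. H0: μ_1 = μ_2; H1: μ_1 > μ_2 (two-sample pooled-variance t-test, right-tailed).
s_p² = [(40−1)·156² + (31−1)·215²]/(40+31−2) = 33853
t = (1500 − 1640)/√[33853·(1/40 + 1/31)] = -3.180
df = n₁ + n₂ − 2 = 69
p-value = P(T ≥ -3.180) ≈ 0.999
Since p ≈ 0.999 > α = 0.05, fail to reject H0; the evidence is not statistically significant.

-3.180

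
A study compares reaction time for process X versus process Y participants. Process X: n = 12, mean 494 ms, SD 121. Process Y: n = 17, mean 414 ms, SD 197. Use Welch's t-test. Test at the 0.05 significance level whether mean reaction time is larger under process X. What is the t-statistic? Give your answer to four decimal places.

Let group 1 = process X, group 2 = process Y. H0: μ_1 = μ_2; H1: μ_1 > μ_2 (Welch's two-sample t-test, right-tailed).
t = (x̄_1 − x̄_2)/√(s_1²/n_1 + s_2²/n_2) = (494 − 414)/√(121²/12 + 197²/17) = 1.3517
Welch–Satterthwaite df ≈ 26.61
p-value = P(T ≥ 1.3517) ≈ 0.0939
Since p ≈ 0.0939 > α = 0.05, fail to reject H0; the data do not provide sufficient evidence against H0.

1.3517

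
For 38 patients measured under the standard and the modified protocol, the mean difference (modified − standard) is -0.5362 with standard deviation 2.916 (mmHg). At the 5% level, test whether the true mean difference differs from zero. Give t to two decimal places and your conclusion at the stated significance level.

t = -1.13; fail to reject H0

H0: μ_d = 0; H1: μ_d ≠ 0 (paired t-test on the differences, two-sided).
t = d̄/(s_d/√n) = -0.5362/(2.916/√38) = -1.13
df = n − 1 = 37
Two-sided p-value ≈ 0.264
Since p ≈ 0.264 > α = 0.05, fail to reject H0; the evidence is not statistically significant.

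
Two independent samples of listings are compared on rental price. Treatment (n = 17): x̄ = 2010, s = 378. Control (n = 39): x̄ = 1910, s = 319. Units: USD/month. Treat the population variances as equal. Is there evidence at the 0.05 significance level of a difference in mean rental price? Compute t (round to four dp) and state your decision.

Let group 1 = treatment, group 2 = control. H0: μ_1 = μ_2; H1: μ_1 ≠ μ_2 (two-sample pooled-variance t-test, two-sided).
s_p² = [(17−1)·378² + (39−1)·319²]/(17+39−2) = 113946
t = (2010 − 1910)/√[113946·(1/17 + 1/39)] = 1.0193
df = n₁ + n₂ − 2 = 54
Two-sided p-value ≈ 0.3126
Since p ≈ 0.3126 > α = 0.05, fail to reject H0; the data do not provide sufficient evidence against H0.

t = 1.0193; fail to reject H0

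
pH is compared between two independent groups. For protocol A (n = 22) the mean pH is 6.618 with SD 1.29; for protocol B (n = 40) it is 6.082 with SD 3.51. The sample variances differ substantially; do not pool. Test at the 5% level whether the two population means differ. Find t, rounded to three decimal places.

0.865

Let group 1 = protocol A, group 2 = protocol B. H0: μ_1 = μ_2; H1: μ_1 ≠ μ_2 (Welch's two-sample t-test, two-sided).
t = (x̄_1 − x̄_2)/√(s_1²/n_1 + s_2²/n_2) = (6.618 − 6.082)/√(1.29²/22 + 3.51²/40) = 0.865
Welch–Satterthwaite df ≈ 54.41
Two-sided p-value ≈ 0.3906
Since p ≈ 0.3906 > α = 0.05, fail to reject H0; the data do not provide sufficient evidence against H0.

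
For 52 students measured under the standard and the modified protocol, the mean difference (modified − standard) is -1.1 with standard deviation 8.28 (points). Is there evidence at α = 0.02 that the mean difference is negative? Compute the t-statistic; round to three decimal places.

H0: μ_d = 0; H1: μ_d < 0 (paired t-test on the differences, left-tailed).
t = d̄/(s_d/√n) = -1.1/(8.28/√52) = -0.958
df = n − 1 = 51
p-value = P(T ≤ -0.958) ≈ 0.1713
Since p ≈ 0.1713 > α = 0.02, fail to reject H0; the evidence is not statistically significant.

-0.958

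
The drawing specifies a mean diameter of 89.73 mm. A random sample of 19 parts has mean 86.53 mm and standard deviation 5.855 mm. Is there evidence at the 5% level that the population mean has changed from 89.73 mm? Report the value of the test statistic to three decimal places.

H0: μ = 89.73; H1: μ ≠ 89.73 (one-sample t-test, two-sided).
t = (x̄ − μ₀)/(s/√n) = (86.53 − 89.73)/(5.855/√19) = -2.382
df = n − 1 = 18
Two-sided p-value ≈ 0.0284
Since p ≈ 0.0284 < α = 0.05, reject H0; the data support H1.

-2.382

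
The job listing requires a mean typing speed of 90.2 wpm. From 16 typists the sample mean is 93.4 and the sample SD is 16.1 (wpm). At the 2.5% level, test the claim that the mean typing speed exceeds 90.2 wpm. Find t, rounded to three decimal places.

0.795

H0: μ = 90.2; H1: μ > 90.2 (one-sample t-test, right-tailed).
t = (x̄ − μ₀)/(s/√n) = (93.4 − 90.2)/(16.1/√16) = 0.795
df = n − 1 = 15
p-value = P(T ≥ 0.795) ≈ 0.2195
Since p ≈ 0.2195 > α = 0.025, fail to reject H0; the evidence is not statistically significant.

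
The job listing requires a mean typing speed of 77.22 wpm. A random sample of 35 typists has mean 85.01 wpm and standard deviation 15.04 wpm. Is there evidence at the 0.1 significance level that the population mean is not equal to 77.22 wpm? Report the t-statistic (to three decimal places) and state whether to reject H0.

t = 3.064; reject H0

H0: μ = 77.22; H1: μ ≠ 77.22 (one-sample t-test, two-sided).
t = (x̄ − μ₀)/(s/√n) = (85.01 − 77.22)/(15.04/√35) = 3.064
df = n − 1 = 34
Two-sided p-value ≈ 0.004
Since p ≈ 0.004 < α = 0.1, reject H0; the data support H1.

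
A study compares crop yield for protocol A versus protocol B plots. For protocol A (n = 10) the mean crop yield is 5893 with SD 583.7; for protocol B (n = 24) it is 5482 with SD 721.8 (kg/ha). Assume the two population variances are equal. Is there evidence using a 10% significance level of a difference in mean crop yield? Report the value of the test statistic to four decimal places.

1.5923

Let group 1 = protocol A, group 2 = protocol B. H0: μ_1 = μ_2; H1: μ_1 ≠ μ_2 (two-sample pooled-variance t-test, two-sided).
s_p² = [(10−1)·583.7² + (24−1)·721.8²]/(10+24−2) = 470289
t = (5893 − 5482)/√[470289·(1/10 + 1/24)] = 1.5923
df = n₁ + n₂ − 2 = 32
Two-sided p-value ≈ 0.1211
Since p ≈ 0.1211 > α = 0.1, fail to reject H0; the data do not provide sufficient evidence against H0.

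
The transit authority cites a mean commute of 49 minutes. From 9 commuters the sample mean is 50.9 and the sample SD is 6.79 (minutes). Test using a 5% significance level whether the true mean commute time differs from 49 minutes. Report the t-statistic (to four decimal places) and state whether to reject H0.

t = 0.8395; fail to reject H0

H0: μ = 49; H1: μ ≠ 49 (one-sample t-test, two-sided).
t = (x̄ − μ₀)/(s/√n) = (50.9 − 49)/(6.79/√9) = 0.8395
df = n − 1 = 8
Two-sided p-value ≈ 0.4256
Since p ≈ 0.4256 > α = 0.05, fail to reject H0; the data do not provide sufficient evidence against H0.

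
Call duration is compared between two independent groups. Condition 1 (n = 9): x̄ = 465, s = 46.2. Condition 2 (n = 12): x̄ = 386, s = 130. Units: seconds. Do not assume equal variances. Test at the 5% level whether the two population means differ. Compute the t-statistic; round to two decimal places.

1.95

Let group 1 = condition 1, group 2 = condition 2. H0: μ_1 = μ_2; H1: μ_1 ≠ μ_2 (Welch's two-sample t-test, two-sided).
t = (x̄_1 − x̄_2)/√(s_1²/n_1 + s_2²/n_2) = (465 − 386)/√(46.2²/9 + 130²/12) = 1.95
Welch–Satterthwaite df ≈ 14.45
Two-sided p-value ≈ 0.0712
Since p ≈ 0.0712 > α = 0.05, fail to reject H0; the evidence is not statistically significant.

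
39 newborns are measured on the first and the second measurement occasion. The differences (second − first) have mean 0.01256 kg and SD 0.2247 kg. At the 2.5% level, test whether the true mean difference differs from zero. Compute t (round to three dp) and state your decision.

t = 0.349; fail to reject H0

H0: μ_d = 0; H1: μ_d ≠ 0 (paired t-test on the differences, two-sided).
t = d̄/(s_d/√n) = 0.01256/(0.2247/√39) = 0.349
df = n − 1 = 38
Two-sided p-value ≈ 0.7290
Since p ≈ 0.7290 > α = 0.025, fail to reject H0; the data do not provide sufficient evidence against H0.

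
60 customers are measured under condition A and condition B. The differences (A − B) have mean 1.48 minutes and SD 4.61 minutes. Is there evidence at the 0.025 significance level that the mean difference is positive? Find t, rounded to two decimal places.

2.49

H0: μ_d = 0; H1: μ_d > 0 (paired t-test on the differences, right-tailed).
t = d̄/(s_d/√n) = 1.48/(4.61/√60) = 2.49
df = n − 1 = 59
p-value = P(T ≥ 2.49) ≈ 0.008
Since p ≈ 0.008 < α = 0.025, reject H0; the data support H1.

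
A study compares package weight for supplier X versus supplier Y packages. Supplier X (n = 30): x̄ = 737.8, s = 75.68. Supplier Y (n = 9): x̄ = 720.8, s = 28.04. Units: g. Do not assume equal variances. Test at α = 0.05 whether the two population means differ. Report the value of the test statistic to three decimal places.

1.019

Let group 1 = supplier X, group 2 = supplier Y. H0: μ_1 = μ_2; H1: μ_1 ≠ μ_2 (Welch's two-sample t-test, two-sided).
t = (x̄_1 − x̄_2)/√(s_1²/n_1 + s_2²/n_2) = (737.8 − 720.8)/√(75.68²/30 + 28.04²/9) = 1.019
Welch–Satterthwaite df ≈ 35.03
Two-sided p-value ≈ 0.3151
Since p ≈ 0.3151 > α = 0.05, fail to reject H0; the evidence is not statistically significant.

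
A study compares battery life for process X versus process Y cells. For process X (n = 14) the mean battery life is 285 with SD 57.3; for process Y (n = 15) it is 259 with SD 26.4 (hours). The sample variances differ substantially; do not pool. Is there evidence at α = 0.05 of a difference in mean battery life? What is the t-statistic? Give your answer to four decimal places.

Let group 1 = process X, group 2 = process Y. H0: μ_1 = μ_2; H1: μ_1 ≠ μ_2 (Welch's two-sample t-test, two-sided).
t = (x̄_1 − x̄_2)/√(s_1²/n_1 + s_2²/n_2) = (285 − 259)/√(57.3²/14 + 26.4²/15) = 1.5511
Welch–Satterthwaite df ≈ 18.01
Two-sided p-value ≈ 0.1383
Since p ≈ 0.1383 > α = 0.05, fail to reject H0; the evidence is not statistically significant.

1.5511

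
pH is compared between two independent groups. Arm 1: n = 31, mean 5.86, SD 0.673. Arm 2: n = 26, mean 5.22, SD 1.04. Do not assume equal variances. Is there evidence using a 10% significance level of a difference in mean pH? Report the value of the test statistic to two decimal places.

Let group 1 = arm 1, group 2 = arm 2. H0: μ_1 = μ_2; H1: μ_1 ≠ μ_2 (Welch's two-sample t-test, two-sided).
t = (x̄_1 − x̄_2)/√(s_1²/n_1 + s_2²/n_2) = (5.86 − 5.22)/√(0.673²/31 + 1.04²/26) = 2.70
Welch–Satterthwaite df ≈ 41.39
Two-sided p-value ≈ 0.010
Since p ≈ 0.010 < α = 0.1, reject H0; the data support H1.

2.70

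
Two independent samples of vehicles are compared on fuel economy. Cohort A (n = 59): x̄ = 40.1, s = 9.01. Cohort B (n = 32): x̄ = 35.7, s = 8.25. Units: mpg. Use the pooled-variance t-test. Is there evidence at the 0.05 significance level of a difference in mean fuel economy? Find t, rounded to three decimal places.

Let group 1 = cohort A, group 2 = cohort B. H0: μ_1 = μ_2; H1: μ_1 ≠ μ_2 (two-sample pooled-variance t-test, two-sided).
s_p² = [(59−1)·9.01² + (32−1)·8.25²]/(59+32−2) = 76.611
t = (40.1 − 35.7)/√[76.611·(1/59 + 1/32)] = 2.290
df = n₁ + n₂ − 2 = 89
Two-sided p-value ≈ 0.0244
Since p ≈ 0.0244 < α = 0.05, reject H0; the data support H1.

2.290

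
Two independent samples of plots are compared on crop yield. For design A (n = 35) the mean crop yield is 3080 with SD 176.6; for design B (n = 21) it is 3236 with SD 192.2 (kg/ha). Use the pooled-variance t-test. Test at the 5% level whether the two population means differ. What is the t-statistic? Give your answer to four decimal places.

-3.0962

Let group 1 = design A, group 2 = design B. H0: μ_1 = μ_2; H1: μ_1 ≠ μ_2 (two-sample pooled-variance t-test, two-sided).
s_p² = [(35−1)·176.6² + (21−1)·192.2²]/(35+21−2) = 33318.4
t = (3080 − 3236)/√[33318.4·(1/35 + 1/21)] = -3.0962
df = n₁ + n₂ − 2 = 54
Two-sided p-value ≈ 0.0031
Since p ≈ 0.0031 < α = 0.05, reject H0; the data support H1.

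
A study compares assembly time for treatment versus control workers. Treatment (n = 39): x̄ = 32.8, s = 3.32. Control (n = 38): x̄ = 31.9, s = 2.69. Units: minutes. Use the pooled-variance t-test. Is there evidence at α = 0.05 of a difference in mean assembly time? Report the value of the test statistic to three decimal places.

1.305

Let group 1 = treatment, group 2 = control. H0: μ_1 = μ_2; H1: μ_1 ≠ μ_2 (two-sample pooled-variance t-test, two-sided).
s_p² = [(39−1)·3.32² + (38−1)·2.69²]/(39+38−2) = 9.15449
t = (32.8 − 31.9)/√[9.15449·(1/39 + 1/38)] = 1.305
df = n₁ + n₂ − 2 = 75
Two-sided p-value ≈ 0.196
Since p ≈ 0.196 > α = 0.05, fail to reject H0; the data do not provide sufficient evidence against H0.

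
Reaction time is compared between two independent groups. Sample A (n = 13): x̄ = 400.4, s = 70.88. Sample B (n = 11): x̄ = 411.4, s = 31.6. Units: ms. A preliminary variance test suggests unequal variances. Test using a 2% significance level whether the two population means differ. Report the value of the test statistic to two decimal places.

Let group 1 = sample A, group 2 = sample B. H0: μ_1 = μ_2; H1: μ_1 ≠ μ_2 (Welch's two-sample t-test, two-sided).
t = (x̄_1 − x̄_2)/√(s_1²/n_1 + s_2²/n_2) = (400.4 − 411.4)/√(70.88²/13 + 31.6²/11) = -0.50
Welch–Satterthwaite df ≈ 17.16
Two-sided p-value ≈ 0.621
Since p ≈ 0.621 > α = 0.02, fail to reject H0; the evidence is not statistically significant.

-0.50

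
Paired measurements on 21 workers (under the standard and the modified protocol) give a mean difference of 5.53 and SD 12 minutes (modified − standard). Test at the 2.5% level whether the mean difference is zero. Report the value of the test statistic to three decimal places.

2.112

H0: μ_d = 0; H1: μ_d ≠ 0 (paired t-test on the differences, two-sided).
t = d̄/(s_d/√n) = 5.53/(12/√21) = 2.112
df = n − 1 = 20
Two-sided p-value ≈ 0.047
Since p ≈ 0.047 > α = 0.025, fail to reject H0; the data do not provide sufficient evidence against H0.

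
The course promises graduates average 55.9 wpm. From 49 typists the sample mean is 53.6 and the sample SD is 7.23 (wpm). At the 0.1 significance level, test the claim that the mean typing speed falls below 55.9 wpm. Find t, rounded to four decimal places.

H0: μ = 55.9; H1: μ < 55.9 (one-sample t-test, left-tailed).
t = (x̄ − μ₀)/(s/√n) = (53.6 − 55.9)/(7.23/√49) = -2.2268
df = n − 1 = 48
p-value = P(T ≤ -2.2268) ≈ 0.0153
Since p ≈ 0.0153 < α = 0.1, reject H0; the evidence is statistically significant.

-2.2268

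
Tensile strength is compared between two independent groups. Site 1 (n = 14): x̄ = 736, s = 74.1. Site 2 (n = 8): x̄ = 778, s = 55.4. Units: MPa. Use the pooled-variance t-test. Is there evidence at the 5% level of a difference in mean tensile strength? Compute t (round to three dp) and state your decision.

t = -1.391; fail to reject H0

Let group 1 = site 1, group 2 = site 2. H0: μ_1 = μ_2; H1: μ_1 ≠ μ_2 (two-sample pooled-variance t-test, two-sided).
s_p² = [(14−1)·74.1² + (8−1)·55.4²]/(14+8−2) = 4643.23
t = (736 − 778)/√[4643.23·(1/14 + 1/8)] = -1.391
df = n₁ + n₂ − 2 = 20
Two-sided p-value ≈ 0.180
Since p ≈ 0.180 > α = 0.05, fail to reject H0; the data do not provide sufficient evidence against H0.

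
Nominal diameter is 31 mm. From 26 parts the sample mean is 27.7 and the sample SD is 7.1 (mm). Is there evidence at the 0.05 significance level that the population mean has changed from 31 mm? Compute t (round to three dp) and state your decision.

H0: μ = 31; H1: μ ≠ 31 (one-sample t-test, two-sided).
t = (x̄ − μ₀)/(s/√n) = (27.7 − 31)/(7.1/√26) = -2.370
df = n − 1 = 25
Two-sided p-value ≈ 0.0258
Since p ≈ 0.0258 < α = 0.05, reject H0; the data support H1.

t = -2.370; reject H0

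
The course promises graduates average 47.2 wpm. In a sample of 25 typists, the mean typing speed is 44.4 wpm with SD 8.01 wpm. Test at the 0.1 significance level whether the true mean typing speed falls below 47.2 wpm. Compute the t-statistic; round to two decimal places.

-1.75

H0: μ = 47.2; H1: μ < 47.2 (one-sample t-test, left-tailed).
t = (x̄ − μ₀)/(s/√n) = (44.4 − 47.2)/(8.01/√25) = -1.75
df = n − 1 = 24
p-value = P(T ≤ -1.75) ≈ 0.047
Since p ≈ 0.047 < α = 0.1, reject H0; the evidence is statistically significant.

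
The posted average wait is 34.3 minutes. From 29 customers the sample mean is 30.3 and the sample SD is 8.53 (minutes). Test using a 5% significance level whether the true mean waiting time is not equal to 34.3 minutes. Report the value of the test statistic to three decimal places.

H0: μ = 34.3; H1: μ ≠ 34.3 (one-sample t-test, two-sided).
t = (x̄ − μ₀)/(s/√n) = (30.3 − 34.3)/(8.53/√29) = -2.525
df = n − 1 = 28
Two-sided p-value ≈ 0.018
Since p ≈ 0.018 < α = 0.05, reject H0; the data support H1.

-2.525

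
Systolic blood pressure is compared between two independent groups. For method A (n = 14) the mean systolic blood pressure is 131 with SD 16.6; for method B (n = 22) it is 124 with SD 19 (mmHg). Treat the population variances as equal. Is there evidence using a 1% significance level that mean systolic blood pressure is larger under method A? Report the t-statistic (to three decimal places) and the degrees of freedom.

Let group 1 = method A, group 2 = method B. H0: μ_1 = μ_2; H1: μ_1 > μ_2 (two-sample pooled-variance t-test, right-tailed).
s_p² = [(14−1)·16.6² + (22−1)·19²]/(14+22−2) = 328.332
t = (131 − 124)/√[328.332·(1/14 + 1/22)] = 1.130
df = n₁ + n₂ − 2 = 34
p-value = P(T ≥ 1.130) ≈ 0.1332
Since p ≈ 0.1332 > α = 0.01, fail to reject H0; the data do not provide sufficient evidence against H0.

t = 1.130, df = 34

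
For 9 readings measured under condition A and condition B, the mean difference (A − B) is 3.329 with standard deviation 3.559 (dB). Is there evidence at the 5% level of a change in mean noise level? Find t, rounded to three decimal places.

H0: μ_d = 0; H1: μ_d ≠ 0 (paired t-test on the differences, two-sided).
t = d̄/(s_d/√n) = 3.329/(3.559/√9) = 2.806
df = n − 1 = 8
Two-sided p-value ≈ 0.0230
Since p ≈ 0.0230 < α = 0.05, reject H0; the evidence is statistically significant.

2.806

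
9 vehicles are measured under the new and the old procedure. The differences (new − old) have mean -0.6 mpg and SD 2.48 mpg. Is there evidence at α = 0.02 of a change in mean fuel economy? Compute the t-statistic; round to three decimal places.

H0: μ_d = 0; H1: μ_d ≠ 0 (paired t-test on the differences, two-sided).
t = d̄/(s_d/√n) = -0.6/(2.48/√9) = -0.726
df = n − 1 = 8
Two-sided p-value ≈ 0.489
Since p ≈ 0.489 > α = 0.02, fail to reject H0; the evidence is not statistically significant.

-0.726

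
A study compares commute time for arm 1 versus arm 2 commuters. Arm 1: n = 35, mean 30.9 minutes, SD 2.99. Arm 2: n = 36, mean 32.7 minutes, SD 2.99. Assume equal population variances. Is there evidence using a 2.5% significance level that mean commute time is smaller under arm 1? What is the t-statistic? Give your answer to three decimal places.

Let group 1 = arm 1, group 2 = arm 2. H0: μ_1 = μ_2; H1: μ_1 < μ_2 (two-sample pooled-variance t-test, left-tailed).
s_p² = [(35−1)·2.99² + (36−1)·2.99²]/(35+36−2) = 8.9401
t = (30.9 − 32.7)/√[8.9401·(1/35 + 1/36)] = -2.536
df = n₁ + n₂ − 2 = 69
p-value = P(T ≤ -2.536) ≈ 0.0067
Since p ≈ 0.0067 < α = 0.025, reject H0; the evidence is statistically significant.

-2.536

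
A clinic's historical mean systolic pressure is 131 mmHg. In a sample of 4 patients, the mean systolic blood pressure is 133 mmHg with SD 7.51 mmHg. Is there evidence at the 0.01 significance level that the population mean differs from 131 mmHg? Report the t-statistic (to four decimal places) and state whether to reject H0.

t = 0.5326; fail to reject H0

H0: μ = 131; H1: μ ≠ 131 (one-sample t-test, two-sided).
t = (x̄ − μ₀)/(s/√n) = (133 − 131)/(7.51/√4) = 0.5326
df = n − 1 = 3
Two-sided p-value ≈ 0.6312
Since p ≈ 0.6312 > α = 0.01, fail to reject H0; the data do not provide sufficient evidence against H0.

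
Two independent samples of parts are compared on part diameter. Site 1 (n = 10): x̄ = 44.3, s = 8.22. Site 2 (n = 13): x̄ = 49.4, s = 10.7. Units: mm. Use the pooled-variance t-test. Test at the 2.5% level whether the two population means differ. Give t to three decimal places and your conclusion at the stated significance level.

t = -1.248; fail to reject H0

Let group 1 = site 1, group 2 = site 2. H0: μ_1 = μ_2; H1: μ_1 ≠ μ_2 (two-sample pooled-variance t-test, two-sided).
s_p² = [(10−1)·8.22² + (13−1)·10.7²]/(10+13−2) = 94.3807
t = (44.3 − 49.4)/√[94.3807·(1/10 + 1/13)] = -1.248
df = n₁ + n₂ − 2 = 21
Two-sided p-value ≈ 0.2257
Since p ≈ 0.2257 > α = 0.025, fail to reject H0; the data do not provide sufficient evidence against H0.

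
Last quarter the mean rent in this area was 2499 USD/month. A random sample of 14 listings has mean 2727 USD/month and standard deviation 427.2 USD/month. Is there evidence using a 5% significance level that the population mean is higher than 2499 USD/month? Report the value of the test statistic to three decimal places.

1.997

H0: μ = 2499; H1: μ > 2499 (one-sample t-test, right-tailed).
t = (x̄ − μ₀)/(s/√n) = (2727 − 2499)/(427.2/√14) = 1.997
df = n − 1 = 13
p-value = P(T ≥ 1.997) ≈ 0.034
Since p ≈ 0.034 < α = 0.05, reject H0; the data support H1.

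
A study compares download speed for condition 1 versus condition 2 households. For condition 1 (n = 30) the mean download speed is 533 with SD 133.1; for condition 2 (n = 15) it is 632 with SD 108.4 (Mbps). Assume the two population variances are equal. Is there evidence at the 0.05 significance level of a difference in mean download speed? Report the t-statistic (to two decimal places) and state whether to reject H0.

Let group 1 = condition 1, group 2 = condition 2. H0: μ_1 = μ_2; H1: μ_1 ≠ μ_2 (two-sample pooled-variance t-test, two-sided).
s_p² = [(30−1)·133.1² + (15−1)·108.4²]/(30+15−2) = 15773.5
t = (533 − 632)/√[15773.5·(1/30 + 1/15)] = -2.49
df = n₁ + n₂ − 2 = 43
Two-sided p-value ≈ 0.0166
Since p ≈ 0.0166 < α = 0.05, reject H0; the data support H1.

t = -2.49; reject H0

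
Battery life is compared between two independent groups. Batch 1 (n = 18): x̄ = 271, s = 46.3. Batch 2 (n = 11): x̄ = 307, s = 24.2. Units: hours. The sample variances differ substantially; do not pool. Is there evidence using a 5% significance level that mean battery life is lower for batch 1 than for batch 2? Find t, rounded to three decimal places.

Let group 1 = batch 1, group 2 = batch 2. H0: μ_1 = μ_2; H1: μ_1 < μ_2 (Welch's two-sample t-test, left-tailed).
t = (x̄_1 − x̄_2)/√(s_1²/n_1 + s_2²/n_2) = (271 − 307)/√(46.3²/18 + 24.2²/11) = -2.742
Welch–Satterthwaite df ≈ 26.57
p-value = P(T ≤ -2.742) ≈ 0.0054
Since p ≈ 0.0054 < α = 0.05, reject H0; the evidence is statistically significant.

-2.742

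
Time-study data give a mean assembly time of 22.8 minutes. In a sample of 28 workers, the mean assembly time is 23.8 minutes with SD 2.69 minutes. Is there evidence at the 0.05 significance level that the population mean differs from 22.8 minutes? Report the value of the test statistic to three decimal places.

H0: μ = 22.8; H1: μ ≠ 22.8 (one-sample t-test, two-sided).
t = (x̄ − μ₀)/(s/√n) = (23.8 − 22.8)/(2.69/√28) = 1.967
df = n − 1 = 27
Two-sided p-value ≈ 0.0595
Since p ≈ 0.0595 > α = 0.05, fail to reject H0; the data do not provide sufficient evidence against H0.

1.967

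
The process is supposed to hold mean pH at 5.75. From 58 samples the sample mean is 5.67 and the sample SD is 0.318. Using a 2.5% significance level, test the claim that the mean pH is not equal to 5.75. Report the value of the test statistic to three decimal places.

H0: μ = 5.75; H1: μ ≠ 5.75 (one-sample t-test, two-sided).
t = (x̄ − μ₀)/(s/√n) = (5.67 − 5.75)/(0.318/√58) = -1.916
df = n − 1 = 57
Two-sided p-value ≈ 0.0604
Since p ≈ 0.0604 > α = 0.025, fail to reject H0; the evidence is not statistically significant.

-1.916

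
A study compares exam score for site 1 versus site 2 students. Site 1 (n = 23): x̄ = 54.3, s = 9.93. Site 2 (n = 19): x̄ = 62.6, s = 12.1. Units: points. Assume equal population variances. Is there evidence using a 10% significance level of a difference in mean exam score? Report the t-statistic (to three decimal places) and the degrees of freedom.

Let group 1 = site 1, group 2 = site 2. H0: μ_1 = μ_2; H1: μ_1 ≠ μ_2 (two-sample pooled-variance t-test, two-sided).
s_p² = [(23−1)·9.93² + (19−1)·12.1²]/(23+19−2) = 120.117
t = (54.3 − 62.6)/√[120.117·(1/23 + 1/19)] = -2.443
df = n₁ + n₂ − 2 = 40
Two-sided p-value ≈ 0.019
Since p ≈ 0.019 < α = 0.1, reject H0; the evidence is statistically significant.

t = -2.443, df = 40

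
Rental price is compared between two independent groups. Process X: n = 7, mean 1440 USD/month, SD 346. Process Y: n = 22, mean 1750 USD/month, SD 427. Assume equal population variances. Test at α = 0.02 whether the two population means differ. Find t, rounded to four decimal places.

Let group 1 = process X, group 2 = process Y. H0: μ_1 = μ_2; H1: μ_1 ≠ μ_2 (two-sample pooled-variance t-test, two-sided).
s_p² = [(7−1)·346² + (22−1)·427²]/(7+22−2) = 168415
t = (1440 − 1750)/√[168415·(1/7 + 1/22)] = -1.7407
df = n₁ + n₂ − 2 = 27
Two-sided p-value ≈ 0.0931
Since p ≈ 0.0931 > α = 0.02, fail to reject H0; the data do not provide sufficient evidence against H0.

-1.7407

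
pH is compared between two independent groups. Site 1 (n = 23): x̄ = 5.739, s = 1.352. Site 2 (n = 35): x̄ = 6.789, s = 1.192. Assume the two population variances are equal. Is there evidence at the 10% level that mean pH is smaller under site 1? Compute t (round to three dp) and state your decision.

Let group 1 = site 1, group 2 = site 2. H0: μ_1 = μ_2; H1: μ_1 < μ_2 (two-sample pooled-variance t-test, left-tailed).
s_p² = [(23−1)·1.352² + (35−1)·1.192²]/(23+35−2) = 1.58077
t = (5.739 − 6.789)/√[1.58077·(1/23 + 1/35)] = -3.111
df = n₁ + n₂ − 2 = 56
p-value = P(T ≤ -3.111) ≈ 0.001
Since p ≈ 0.001 < α = 0.1, reject H0; the evidence is statistically significant.

t = -3.111; reject H0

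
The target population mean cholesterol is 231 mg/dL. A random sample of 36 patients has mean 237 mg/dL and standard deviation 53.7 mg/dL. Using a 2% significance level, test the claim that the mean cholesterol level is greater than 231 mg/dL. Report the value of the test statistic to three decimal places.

H0: μ = 231; H1: μ > 231 (one-sample t-test, right-tailed).
t = (x̄ − μ₀)/(s/√n) = (237 − 231)/(53.7/√36) = 0.670
df = n − 1 = 35
p-value = P(T ≥ 0.670) ≈ 0.254
Since p ≈ 0.254 > α = 0.02, fail to reject H0; the data do not provide sufficient evidence against H0.

0.670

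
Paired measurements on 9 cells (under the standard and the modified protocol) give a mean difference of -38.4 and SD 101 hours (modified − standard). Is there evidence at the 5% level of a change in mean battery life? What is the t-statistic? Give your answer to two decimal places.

-1.14

H0: μ_d = 0; H1: μ_d ≠ 0 (paired t-test on the differences, two-sided).
t = d̄/(s_d/√n) = -38.4/(101/√9) = -1.14
df = n − 1 = 8
Two-sided p-value ≈ 0.2870
Since p ≈ 0.2870 > α = 0.05, fail to reject H0; the data do not provide sufficient evidence against H0.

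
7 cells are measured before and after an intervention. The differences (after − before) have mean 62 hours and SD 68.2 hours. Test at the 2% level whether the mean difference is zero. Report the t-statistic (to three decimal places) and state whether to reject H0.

H0: μ_d = 0; H1: μ_d ≠ 0 (paired t-test on the differences, two-sided).
t = d̄/(s_d/√n) = 62/(68.2/√7) = 2.405
df = n − 1 = 6
Two-sided p-value ≈ 0.0529
Since p ≈ 0.0529 > α = 0.02, fail to reject H0; the evidence is not statistically significant.

t = 2.405; fail to reject H0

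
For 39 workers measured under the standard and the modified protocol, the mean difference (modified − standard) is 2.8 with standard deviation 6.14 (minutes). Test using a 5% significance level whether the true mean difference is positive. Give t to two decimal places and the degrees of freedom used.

H0: μ_d = 0; H1: μ_d > 0 (paired t-test on the differences, right-tailed).
t = d̄/(s_d/√n) = 2.8/(6.14/√39) = 2.85
df = n − 1 = 38
p-value = P(T ≥ 2.85) ≈ 0.004
Since p ≈ 0.004 < α = 0.05, reject H0; the data support H1.

t = 2.85, df = 38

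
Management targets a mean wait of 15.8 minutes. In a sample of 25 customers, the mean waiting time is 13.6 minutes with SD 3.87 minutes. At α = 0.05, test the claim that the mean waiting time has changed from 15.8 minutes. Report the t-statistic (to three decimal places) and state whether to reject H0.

t = -2.842; reject H0

H0: μ = 15.8; H1: μ ≠ 15.8 (one-sample t-test, two-sided).
t = (x̄ − μ₀)/(s/√n) = (13.6 − 15.8)/(3.87/√25) = -2.842
df = n − 1 = 24
Two-sided p-value ≈ 0.0090
Since p ≈ 0.0090 < α = 0.05, reject H0; the evidence is statistically significant.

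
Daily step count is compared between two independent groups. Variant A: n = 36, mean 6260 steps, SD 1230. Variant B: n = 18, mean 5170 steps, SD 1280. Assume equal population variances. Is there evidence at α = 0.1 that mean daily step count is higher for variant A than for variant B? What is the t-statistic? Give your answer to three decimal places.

3.029

Let group 1 = variant A, group 2 = variant B. H0: μ_1 = μ_2; H1: μ_1 > μ_2 (two-sample pooled-variance t-test, right-tailed).
s_p² = [(36−1)·1230² + (18−1)·1280²]/(36+18−2) = 1553930
t = (6260 − 5170)/√[1553930·(1/36 + 1/18)] = 3.029
df = n₁ + n₂ − 2 = 52
p-value = P(T ≥ 3.029) ≈ 0.002
Since p ≈ 0.002 < α = 0.1, reject H0; the evidence is statistically significant.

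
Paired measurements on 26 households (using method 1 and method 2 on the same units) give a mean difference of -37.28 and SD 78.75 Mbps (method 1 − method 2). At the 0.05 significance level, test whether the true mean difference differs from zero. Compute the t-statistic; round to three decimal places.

H0: μ_d = 0; H1: μ_d ≠ 0 (paired t-test on the differences, two-sided).
t = d̄/(s_d/√n) = -37.28/(78.75/√26) = -2.414
df = n − 1 = 25
Two-sided p-value ≈ 0.0234
Since p ≈ 0.0234 < α = 0.05, reject H0; the evidence is statistically significant.

-2.414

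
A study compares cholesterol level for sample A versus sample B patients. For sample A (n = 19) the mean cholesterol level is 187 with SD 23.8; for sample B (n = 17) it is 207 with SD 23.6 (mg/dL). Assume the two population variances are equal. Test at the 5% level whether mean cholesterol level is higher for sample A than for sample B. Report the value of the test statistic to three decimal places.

-2.527

Let group 1 = sample A, group 2 = sample B. H0: μ_1 = μ_2; H1: μ_1 > μ_2 (two-sample pooled-variance t-test, right-tailed).
s_p² = [(19−1)·23.8² + (17−1)·23.6²]/(19+17−2) = 561.979
t = (187 − 207)/√[561.979·(1/19 + 1/17)] = -2.527
df = n₁ + n₂ − 2 = 34
p-value = P(T ≥ -2.527) ≈ 0.992
Since p ≈ 0.992 > α = 0.05, fail to reject H0; the evidence is not statistically significant.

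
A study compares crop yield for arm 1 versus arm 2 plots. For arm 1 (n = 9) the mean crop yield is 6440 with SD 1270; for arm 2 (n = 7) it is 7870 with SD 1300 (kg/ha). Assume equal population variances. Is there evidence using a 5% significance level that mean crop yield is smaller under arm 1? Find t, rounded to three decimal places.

-2.212

Let group 1 = arm 1, group 2 = arm 2. H0: μ_1 = μ_2; H1: μ_1 < μ_2 (two-sample pooled-variance t-test, left-tailed).
s_p² = [(9−1)·1270² + (7−1)·1300²]/(9+7−2) = 1645940
t = (6440 − 7870)/√[1645940·(1/9 + 1/7)] = -2.212
df = n₁ + n₂ − 2 = 14
p-value = P(T ≤ -2.212) ≈ 0.022
Since p ≈ 0.022 < α = 0.05, reject H0; the data support H1.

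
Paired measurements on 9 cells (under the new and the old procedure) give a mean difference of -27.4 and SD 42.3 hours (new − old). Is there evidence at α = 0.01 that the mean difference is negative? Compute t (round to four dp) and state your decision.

t = -1.9433; fail to reject H0

H0: μ_d = 0; H1: μ_d < 0 (paired t-test on the differences, left-tailed).
t = d̄/(s_d/√n) = -27.4/(42.3/√9) = -1.9433
df = n − 1 = 8
p-value = P(T ≤ -1.9433) ≈ 0.0440
Since p ≈ 0.0440 > α = 0.01, fail to reject H0; the evidence is not statistically significant.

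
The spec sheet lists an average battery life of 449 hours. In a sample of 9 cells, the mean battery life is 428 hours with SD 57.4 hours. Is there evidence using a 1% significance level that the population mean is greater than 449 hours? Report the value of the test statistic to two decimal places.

-1.10

H0: μ = 449; H1: μ > 449 (one-sample t-test, right-tailed).
t = (x̄ − μ₀)/(s/√n) = (428 − 449)/(57.4/√9) = -1.10
df = n − 1 = 8
p-value = P(T ≥ -1.10) ≈ 0.848
Since p ≈ 0.848 > α = 0.01, fail to reject H0; the evidence is not statistically significant.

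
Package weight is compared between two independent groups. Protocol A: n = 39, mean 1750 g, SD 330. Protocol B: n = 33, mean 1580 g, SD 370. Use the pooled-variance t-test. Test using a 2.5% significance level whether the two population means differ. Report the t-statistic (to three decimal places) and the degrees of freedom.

Let group 1 = protocol A, group 2 = protocol B. H0: μ_1 = μ_2; H1: μ_1 ≠ μ_2 (two-sample pooled-variance t-test, two-sided).
s_p² = [(39−1)·330² + (33−1)·370²]/(39+33−2) = 121700
t = (1750 − 1580)/√[121700·(1/39 + 1/33)] = 2.060
df = n₁ + n₂ − 2 = 70
Two-sided p-value ≈ 0.043
Since p ≈ 0.043 > α = 0.025, fail to reject H0; the data do not provide sufficient evidence against H0.

t = 2.060, df = 70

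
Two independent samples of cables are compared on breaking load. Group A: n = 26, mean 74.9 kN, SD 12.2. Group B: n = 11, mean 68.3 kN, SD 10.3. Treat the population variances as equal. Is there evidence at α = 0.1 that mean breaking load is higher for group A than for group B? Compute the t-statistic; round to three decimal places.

1.570

Let group 1 = group A, group 2 = group B. H0: μ_1 = μ_2; H1: μ_1 > μ_2 (two-sample pooled-variance t-test, right-tailed).
s_p² = [(26−1)·12.2² + (11−1)·10.3²]/(26+11−2) = 136.626
t = (74.9 − 68.3)/√[136.626·(1/26 + 1/11)] = 1.570
df = n₁ + n₂ − 2 = 35
p-value = P(T ≥ 1.570) ≈ 0.0627
Since p ≈ 0.0627 < α = 0.1, reject H0; the evidence is statistically significant.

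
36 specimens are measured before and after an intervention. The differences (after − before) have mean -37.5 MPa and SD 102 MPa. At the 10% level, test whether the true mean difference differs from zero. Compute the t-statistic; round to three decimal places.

-2.206

H0: μ_d = 0; H1: μ_d ≠ 0 (paired t-test on the differences, two-sided).
t = d̄/(s_d/√n) = -37.5/(102/√36) = -2.206
df = n − 1 = 35
Two-sided p-value ≈ 0.034
Since p ≈ 0.034 < α = 0.1, reject H0; the data support H1.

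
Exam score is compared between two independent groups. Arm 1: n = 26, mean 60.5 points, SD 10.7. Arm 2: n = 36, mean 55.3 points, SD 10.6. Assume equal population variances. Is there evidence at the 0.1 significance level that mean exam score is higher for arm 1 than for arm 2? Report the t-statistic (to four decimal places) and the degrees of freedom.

t = 1.8986, df = 60

Let group 1 = arm 1, group 2 = arm 2. H0: μ_1 = μ_2; H1: μ_1 > μ_2 (two-sample pooled-variance t-test, right-tailed).
s_p² = [(26−1)·10.7² + (36−1)·10.6²]/(26+36−2) = 113.247
t = (60.5 − 55.3)/√[113.247·(1/26 + 1/36)] = 1.8986
df = n₁ + n₂ − 2 = 60
p-value = P(T ≥ 1.8986) ≈ 0.031
Since p ≈ 0.031 < α = 0.1, reject H0; the data support H1.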